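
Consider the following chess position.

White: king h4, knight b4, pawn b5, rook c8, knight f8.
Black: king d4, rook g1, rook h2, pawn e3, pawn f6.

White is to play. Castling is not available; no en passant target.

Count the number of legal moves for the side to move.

White to move; king on h4.
In check: yes, from the black rook on h2.
Legal moves: none.
Count: 0.

0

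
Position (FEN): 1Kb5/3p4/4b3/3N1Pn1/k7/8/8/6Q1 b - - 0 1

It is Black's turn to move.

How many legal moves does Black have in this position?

Black to move; king on a4.
In check: no.
Legal moves: Bb7, Ba6, Bg8, Bf7, Bxf5, Bxd5, Nh7, Nf7, Ne4, Nh3, Nf3, Kb5, Ka5, Kb3, Ka3, d6.
Count: 16.

16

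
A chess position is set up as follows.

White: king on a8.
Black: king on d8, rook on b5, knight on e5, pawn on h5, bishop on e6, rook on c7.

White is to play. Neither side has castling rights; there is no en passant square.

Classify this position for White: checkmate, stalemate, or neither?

stalemate

White to move; white king on a8.
In check: no.
King squares — a7: attacked by Rc7; b7: attacked by Rb5; b8: attacked by Rb5.
Legal moves for White: none.
Not in check and no legal moves → stalemate.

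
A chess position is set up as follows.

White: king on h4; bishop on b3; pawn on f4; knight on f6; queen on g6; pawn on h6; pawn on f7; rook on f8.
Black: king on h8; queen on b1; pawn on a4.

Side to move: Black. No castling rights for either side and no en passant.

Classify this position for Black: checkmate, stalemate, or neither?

Black to move; black king on h8.
In check: yes, from the white rook on f8.
King squares — g7: attacked by Qg6; h7: attacked by Nf6; g8: attacked by Nf6.
Legal moves for Black: none.
In check with no legal moves → checkmate.

checkmate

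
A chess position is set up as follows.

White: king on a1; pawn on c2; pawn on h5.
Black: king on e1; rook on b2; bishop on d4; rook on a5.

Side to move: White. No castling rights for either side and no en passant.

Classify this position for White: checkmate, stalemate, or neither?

checkmate

White to move; white king on a1.
In check: yes, from the black rook on a5.
King squares — b1: attacked by Rb2; a2: attacked by Rb2; b2: attacked by Bd4.
Legal moves for White: none.
In check with no legal moves → checkmate.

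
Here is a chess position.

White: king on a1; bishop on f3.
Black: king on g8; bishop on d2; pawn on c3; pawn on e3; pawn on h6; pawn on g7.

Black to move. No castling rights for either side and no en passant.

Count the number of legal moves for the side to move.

Black to move; king on g8.
In check: no.
Legal moves: Kh8, Kf8, Kh7, Kf7, Be1, Bc1, g6, h5, e2, c2, g5.
Count: 11.

11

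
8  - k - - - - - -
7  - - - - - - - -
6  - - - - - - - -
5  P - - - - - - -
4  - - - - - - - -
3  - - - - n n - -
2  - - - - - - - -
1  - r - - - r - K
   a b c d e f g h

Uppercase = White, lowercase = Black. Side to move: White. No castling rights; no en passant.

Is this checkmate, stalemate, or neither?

checkmate

White to move; white king on h1.
In check: yes, from the black rook on f1.
King squares — g1: attacked by Rf1; g2: attacked by Ne3; h2: attacked by Nf3.
Legal moves for White: none.
In check with no legal moves → checkmate.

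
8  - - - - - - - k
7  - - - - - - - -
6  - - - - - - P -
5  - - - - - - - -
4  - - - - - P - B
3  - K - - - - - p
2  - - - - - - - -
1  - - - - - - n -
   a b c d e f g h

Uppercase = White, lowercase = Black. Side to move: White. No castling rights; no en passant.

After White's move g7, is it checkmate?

no

After g7: black king on h8; in check: yes, from the white pawn on g7.
Black has 3 legal replies: Kg8, Kh7, Kxg7.
In check but a legal move exists → not checkmate.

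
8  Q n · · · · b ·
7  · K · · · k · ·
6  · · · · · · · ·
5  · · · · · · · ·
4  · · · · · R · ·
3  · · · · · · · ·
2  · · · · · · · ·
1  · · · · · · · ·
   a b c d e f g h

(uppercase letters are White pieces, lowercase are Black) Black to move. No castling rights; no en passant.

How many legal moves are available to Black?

5

Black to move; king on f7.
In check: yes, from the white rook on f4.
Legal moves: Ke8, Kg7, Ke7, Kg6, Ke6.
Count: 5.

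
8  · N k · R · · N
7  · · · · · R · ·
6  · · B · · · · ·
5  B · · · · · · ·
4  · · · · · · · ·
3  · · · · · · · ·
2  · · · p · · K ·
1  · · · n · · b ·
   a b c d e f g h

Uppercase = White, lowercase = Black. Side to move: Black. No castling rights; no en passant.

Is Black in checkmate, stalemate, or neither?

checkmate

Black to move; black king on c8.
In check: yes, from the white rook on e8.
King squares — b7: attacked by Bc6; c7: attacked by Ba5; d7: attacked by Bc6; b8: attacked by Re8; d8: attacked by Ba5.
Legal moves for Black: none.
In check with no legal moves → checkmate.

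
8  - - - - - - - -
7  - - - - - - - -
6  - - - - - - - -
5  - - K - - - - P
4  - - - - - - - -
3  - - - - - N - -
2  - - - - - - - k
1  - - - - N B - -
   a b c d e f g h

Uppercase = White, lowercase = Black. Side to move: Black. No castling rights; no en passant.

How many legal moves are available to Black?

2

Black to move; king on h2.
In check: yes, from the white knight on f3.
Legal moves: Kg3, Kh1.
Count: 2.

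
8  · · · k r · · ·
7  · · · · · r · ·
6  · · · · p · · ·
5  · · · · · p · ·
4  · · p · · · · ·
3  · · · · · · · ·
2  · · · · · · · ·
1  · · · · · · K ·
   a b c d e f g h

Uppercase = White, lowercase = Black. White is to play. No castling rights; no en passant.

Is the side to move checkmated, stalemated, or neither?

neither

White to move; white king on g1.
In check: no.
Legal moves for White: Kh2, Kg2, Kf2, Kh1, Kf1.
White has 5 legal moves and is not in check → neither.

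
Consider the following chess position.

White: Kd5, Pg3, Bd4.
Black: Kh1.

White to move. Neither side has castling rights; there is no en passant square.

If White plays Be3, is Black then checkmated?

no

After Be3: black king on h1; in check: no.
Black is not in check, so this cannot be checkmate.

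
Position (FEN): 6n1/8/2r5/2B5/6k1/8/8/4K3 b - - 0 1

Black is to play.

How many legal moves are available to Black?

21

Black to move; king on g4.
In check: no.
Legal moves: Ne7, Nh6, Nf6, Rc8, Rc7, Rh6, Rg6, Rf6, Re6+, Rd6, Rb6, Ra6, Rxc5, Kh5, Kg5, Kf5, Kh4, Kf4, Kh3, Kg3, Kf3.
Count: 21.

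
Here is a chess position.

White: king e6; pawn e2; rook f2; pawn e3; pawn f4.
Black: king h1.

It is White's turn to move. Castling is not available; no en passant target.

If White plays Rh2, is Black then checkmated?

After Rh2: black king on h1; in check: yes, from the white rook on h2.
Black has 2 legal replies: Kxh2, Kg1.
In check but a legal move exists → not checkmate.

no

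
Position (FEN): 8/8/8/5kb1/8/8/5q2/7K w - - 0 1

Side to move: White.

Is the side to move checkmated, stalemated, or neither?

White to move; white king on h1.
In check: no.
King squares — g1: attacked by Qf2; g2: attacked by Qf2; h2: attacked by Qf2.
Legal moves for White: none.
Not in check and no legal moves → stalemate.

stalemate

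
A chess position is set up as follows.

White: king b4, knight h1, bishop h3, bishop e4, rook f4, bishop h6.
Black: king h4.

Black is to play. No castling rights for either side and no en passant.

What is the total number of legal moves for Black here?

2

Black to move; king on h4.
In check: yes, from the white rook on f4.
Legal moves: Kh5, Kxh3.
Count: 2.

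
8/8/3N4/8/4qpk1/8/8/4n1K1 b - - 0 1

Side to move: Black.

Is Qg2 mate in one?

yes

After Qg2: white king on g1; in check: yes, from the black queen on g2.
King squares — f1: attacked by Qg2; h1: attacked by Qg2; f2: attacked by Qg2; g2: attacked by Ne1; h2: attacked by Qg2.
White has no legal moves → checkmate.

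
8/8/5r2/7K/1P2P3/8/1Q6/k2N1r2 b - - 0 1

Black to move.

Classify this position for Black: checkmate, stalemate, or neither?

Black to move; black king on a1.
In check: yes, from the white queen on b2.
King squares — b1: attacked by Qb2; a2: attacked by Qb2; b2: attacked by Nd1.
Legal moves for Black: none.
In check with no legal moves → checkmate.

checkmate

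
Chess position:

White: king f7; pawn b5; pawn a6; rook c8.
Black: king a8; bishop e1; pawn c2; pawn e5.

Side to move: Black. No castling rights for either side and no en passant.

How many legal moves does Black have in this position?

1

Black to move; king on a8.
In check: yes, from the white rook on c8.
Legal moves: Ka7.
Count: 1.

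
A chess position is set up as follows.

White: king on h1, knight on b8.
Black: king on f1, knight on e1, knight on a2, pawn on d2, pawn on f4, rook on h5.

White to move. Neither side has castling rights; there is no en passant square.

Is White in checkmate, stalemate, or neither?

White to move; white king on h1.
In check: yes, from the black rook on h5.
King squares — g1: attacked by Kf1; g2: attacked by Ne1; h2: attacked by Rh5.
Legal moves for White: none.
In check with no legal moves → checkmate.

checkmate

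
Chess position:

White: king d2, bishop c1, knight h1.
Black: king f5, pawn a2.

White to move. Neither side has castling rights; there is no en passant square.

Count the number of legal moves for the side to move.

11

White to move; king on d2.
In check: no.
Legal moves: Ke3, Kd3, Kc3, Ke2, Kc2, Ke1, Kd1, Ng3+, Nf2, Ba3, Bb2.
Count: 11.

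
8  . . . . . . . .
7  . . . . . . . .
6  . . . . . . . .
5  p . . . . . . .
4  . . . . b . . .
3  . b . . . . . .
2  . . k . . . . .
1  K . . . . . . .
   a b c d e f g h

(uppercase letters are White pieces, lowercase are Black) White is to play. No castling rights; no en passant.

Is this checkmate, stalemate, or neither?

White to move; white king on a1.
In check: no.
King squares — b1: attacked by Kc2; a2: attacked by Bb3; b2: attacked by Kc2.
Legal moves for White: none.
Not in check and no legal moves → stalemate.

stalemate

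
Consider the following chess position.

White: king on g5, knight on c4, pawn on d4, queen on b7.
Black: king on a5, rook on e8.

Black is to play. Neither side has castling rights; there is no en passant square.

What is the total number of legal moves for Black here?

1

Black to move; king on a5.
In check: yes, from the white knight on c4.
Legal moves: Ka4.
Count: 1.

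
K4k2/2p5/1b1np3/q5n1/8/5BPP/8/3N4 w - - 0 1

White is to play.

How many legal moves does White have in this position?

1

White to move; king on a8.
In check: yes, from the black queen on a5.
Legal moves: Kb8.
Count: 1.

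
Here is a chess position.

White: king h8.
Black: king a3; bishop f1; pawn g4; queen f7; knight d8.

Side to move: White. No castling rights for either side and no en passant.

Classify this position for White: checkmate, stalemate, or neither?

White to move; white king on h8.
In check: no.
King squares — g7: attacked by Qf7; h7: attacked by Qf7; g8: attacked by Qf7.
Legal moves for White: none.
Not in check and no legal moves → stalemate.

stalemate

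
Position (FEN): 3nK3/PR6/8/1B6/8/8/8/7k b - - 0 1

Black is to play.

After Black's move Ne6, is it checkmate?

no

After Ne6: white king on e8; in check: no.
White is not in check, so this cannot be checkmate.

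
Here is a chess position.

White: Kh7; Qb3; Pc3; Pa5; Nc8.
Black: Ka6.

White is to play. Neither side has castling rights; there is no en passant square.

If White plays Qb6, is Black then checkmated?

yes

After Qb6: black king on a6; in check: yes, from the white queen on b6.
King squares — a5: attacked by Qb6; b5: attacked by Qb6; b6: attacked by Pa5; a7: attacked by Qb6; b7: attacked by Qb6.
Black has no legal moves → checkmate.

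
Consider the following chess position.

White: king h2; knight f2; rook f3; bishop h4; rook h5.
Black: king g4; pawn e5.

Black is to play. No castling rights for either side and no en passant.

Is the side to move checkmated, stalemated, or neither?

Black to move; black king on g4.
In check: yes, from the white knight on f2.
King squares — f3: available; g3: attacked by Kh2; h3: attacked by Nf2; f4: attacked by Rf3; h4: attacked by Rh5; f5: attacked by Rf3; g5: attacked by Bh4; h5: available.
Legal moves for Black: Kxh5, Kxf3.
Black is in check but has 2 legal moves → neither.

neither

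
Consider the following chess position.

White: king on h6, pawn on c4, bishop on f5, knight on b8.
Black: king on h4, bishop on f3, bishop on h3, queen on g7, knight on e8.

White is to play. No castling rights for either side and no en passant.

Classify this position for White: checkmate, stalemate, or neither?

White to move; white king on h6.
In check: yes, from the black queen on g7.
King squares — g5: attacked by Kh4; h5: attacked by Bf3; g6: attacked by Qg7; g7: attacked by Ne8; h7: attacked by Qg7.
Legal moves for White: none.
In check with no legal moves → checkmate.

checkmate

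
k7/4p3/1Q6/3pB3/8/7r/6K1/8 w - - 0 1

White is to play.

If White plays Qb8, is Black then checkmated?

yes

After Qb8: black king on a8; in check: yes, from the white queen on b8.
King squares — a7: attacked by Qb8; b7: attacked by Qb8; b8: attacked by Be5.
Black has no legal moves → checkmate.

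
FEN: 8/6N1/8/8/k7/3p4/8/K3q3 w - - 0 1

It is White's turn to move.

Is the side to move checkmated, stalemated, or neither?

neither

White to move; white king on a1.
In check: yes, from the black queen on e1.
Legal moves for White: Kb2, Ka2.
White is in check but has 2 legal moves → neither.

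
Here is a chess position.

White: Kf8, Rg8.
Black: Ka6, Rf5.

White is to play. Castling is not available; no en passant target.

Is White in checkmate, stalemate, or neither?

White to move; white king on f8.
In check: yes, from the black rook on f5.
Legal moves for White: Ke8, Kg7, Ke7.
White is in check but has 3 legal moves → neither.

neither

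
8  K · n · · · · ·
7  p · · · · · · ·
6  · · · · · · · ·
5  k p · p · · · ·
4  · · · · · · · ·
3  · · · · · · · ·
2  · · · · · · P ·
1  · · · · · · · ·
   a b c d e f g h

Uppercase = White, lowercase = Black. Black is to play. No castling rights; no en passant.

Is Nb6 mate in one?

After Nb6: white king on a8; in check: yes, from the black knight on b6.
White has 3 legal replies: Kb8, Kb7, Kxa7.
In check but a legal move exists → not checkmate.

no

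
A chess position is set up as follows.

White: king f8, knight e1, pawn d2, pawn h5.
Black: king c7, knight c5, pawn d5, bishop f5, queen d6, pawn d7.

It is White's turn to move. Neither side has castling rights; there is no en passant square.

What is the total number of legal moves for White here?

4

White to move; king on f8.
In check: yes, from the black queen on d6.
Legal moves: Kg8, Ke8, Kg7, Kf7.
Count: 4.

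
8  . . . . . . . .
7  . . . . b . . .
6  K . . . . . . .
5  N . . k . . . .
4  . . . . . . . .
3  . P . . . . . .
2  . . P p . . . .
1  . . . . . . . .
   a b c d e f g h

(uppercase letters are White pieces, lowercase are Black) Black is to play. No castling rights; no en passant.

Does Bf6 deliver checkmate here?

no

After Bf6: white king on a6; in check: no.
White is not in check, so this cannot be checkmate.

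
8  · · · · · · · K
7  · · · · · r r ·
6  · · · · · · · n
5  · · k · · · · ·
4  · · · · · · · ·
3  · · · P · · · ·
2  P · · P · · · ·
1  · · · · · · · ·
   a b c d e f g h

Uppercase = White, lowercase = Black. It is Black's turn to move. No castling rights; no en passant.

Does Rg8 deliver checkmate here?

After Rg8: white king on h8; in check: yes, from the black rook on g8.
King squares — g7: attacked by Rf7; h7: attacked by Rf7; g8: attacked by Nh6.
White has no legal moves → checkmate.

yes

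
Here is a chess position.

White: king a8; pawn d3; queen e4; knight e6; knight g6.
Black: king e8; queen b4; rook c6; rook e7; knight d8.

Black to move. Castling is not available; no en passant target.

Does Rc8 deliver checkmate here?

yes

After Rc8: white king on a8; in check: yes, from the black rook on c8.
King squares — a7: attacked by Re7; b7: attacked by Qb4; b8: attacked by Qb4.
White has no legal moves → checkmate.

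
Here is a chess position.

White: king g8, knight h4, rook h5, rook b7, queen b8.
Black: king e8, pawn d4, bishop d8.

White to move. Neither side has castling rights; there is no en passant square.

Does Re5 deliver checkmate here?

yes

After Re5: black king on e8; in check: yes, from the white rook on e5.
King squares — d7: attacked by Rb7; e7: attacked by Re5; f7: attacked by Rb7; d8: own bishop; f8: attacked by Kg8.
Black has no legal moves → checkmate.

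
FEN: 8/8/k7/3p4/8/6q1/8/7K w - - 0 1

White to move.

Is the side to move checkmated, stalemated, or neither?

White to move; white king on h1.
In check: no.
King squares — g1: attacked by Qg3; g2: attacked by Qg3; h2: attacked by Qg3.
Legal moves for White: none.
Not in check and no legal moves → stalemate.

stalemate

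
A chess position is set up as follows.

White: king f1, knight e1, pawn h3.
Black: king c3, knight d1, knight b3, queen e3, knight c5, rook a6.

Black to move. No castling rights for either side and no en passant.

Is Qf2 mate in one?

After Qf2: white king on f1; in check: yes, from the black queen on f2.
King squares — e1: own knight; g1: attacked by Qf2; e2: attacked by Qf2; f2: attacked by Nd1; g2: attacked by Qf2.
White has no legal moves → checkmate.

yes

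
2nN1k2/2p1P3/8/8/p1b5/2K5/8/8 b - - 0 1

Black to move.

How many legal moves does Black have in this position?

Black to move; king on f8.
In check: yes, from the white pawn on e7.
Legal moves: Kg8, Ke8, Kg7, Kxe7, Nxe7.
Count: 5.

5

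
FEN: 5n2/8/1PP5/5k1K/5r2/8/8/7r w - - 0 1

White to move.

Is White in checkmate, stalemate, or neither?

White to move; white king on h5.
In check: yes, from the black rook on h1.
King squares — g4: attacked by Rf4; h4: attacked by Rh1; g5: attacked by Kf5; g6: attacked by Kf5; h6: attacked by Rh1.
Legal moves for White: none.
In check with no legal moves → checkmate.

checkmate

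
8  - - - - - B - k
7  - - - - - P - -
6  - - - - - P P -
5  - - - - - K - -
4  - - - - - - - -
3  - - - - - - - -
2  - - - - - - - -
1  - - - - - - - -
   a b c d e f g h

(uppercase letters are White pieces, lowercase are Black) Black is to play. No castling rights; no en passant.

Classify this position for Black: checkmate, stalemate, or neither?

Black to move; black king on h8.
In check: no.
King squares — g7: attacked by Pf6; h7: attacked by Pg6; g8: attacked by Pf7.
Legal moves for Black: none.
Not in check and no legal moves → stalemate.

stalemate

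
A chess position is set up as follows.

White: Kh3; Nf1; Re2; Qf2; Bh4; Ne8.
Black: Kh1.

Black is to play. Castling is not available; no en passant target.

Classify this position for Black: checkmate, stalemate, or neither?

Black to move; black king on h1.
In check: no.
King squares — g1: attacked by Qf2; g2: attacked by Qf2; h2: attacked by Nf1.
Legal moves for Black: none.
Not in check and no legal moves → stalemate.

stalemate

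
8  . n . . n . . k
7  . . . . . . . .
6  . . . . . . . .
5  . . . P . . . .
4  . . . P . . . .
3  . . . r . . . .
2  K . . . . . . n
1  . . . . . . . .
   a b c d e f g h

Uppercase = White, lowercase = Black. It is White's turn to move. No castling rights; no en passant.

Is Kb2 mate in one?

After Kb2: black king on h8; in check: no.
Black is not in check, so this cannot be checkmate.

no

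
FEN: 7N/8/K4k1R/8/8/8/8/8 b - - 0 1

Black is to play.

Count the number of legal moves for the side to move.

Black to move; king on f6.
In check: yes, from the white rook on h6.
Legal moves: Kg7, Ke7, Kg5, Kf5, Ke5.
Count: 5.

5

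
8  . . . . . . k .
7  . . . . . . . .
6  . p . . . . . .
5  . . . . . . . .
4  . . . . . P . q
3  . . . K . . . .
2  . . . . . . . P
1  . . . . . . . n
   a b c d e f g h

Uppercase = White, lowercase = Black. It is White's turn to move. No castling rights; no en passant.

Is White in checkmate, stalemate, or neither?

neither

White to move; white king on d3.
In check: no.
Legal moves for White: Ke4, Kd4, Kc4, Ke3, Kc3, Ke2, Kd2, Kc2, f5, h3.
White has 10 legal moves and is not in check → neither.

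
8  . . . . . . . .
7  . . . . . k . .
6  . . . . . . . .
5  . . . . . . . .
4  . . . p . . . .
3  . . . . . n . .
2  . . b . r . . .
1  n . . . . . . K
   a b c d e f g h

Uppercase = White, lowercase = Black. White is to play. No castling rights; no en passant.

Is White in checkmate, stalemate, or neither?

White to move; white king on h1.
In check: no.
King squares — g1: attacked by Nf3; g2: attacked by Re2; h2: attacked by Re2.
Legal moves for White: none.
Not in check and no legal moves → stalemate.

stalemate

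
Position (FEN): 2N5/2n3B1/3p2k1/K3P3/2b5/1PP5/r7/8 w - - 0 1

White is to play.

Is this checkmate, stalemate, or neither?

neither

White to move; white king on a5.
In check: yes, from the black rook on a2.
Legal moves for White: Kb6, Kb4.
White is in check but has 2 legal moves → neither.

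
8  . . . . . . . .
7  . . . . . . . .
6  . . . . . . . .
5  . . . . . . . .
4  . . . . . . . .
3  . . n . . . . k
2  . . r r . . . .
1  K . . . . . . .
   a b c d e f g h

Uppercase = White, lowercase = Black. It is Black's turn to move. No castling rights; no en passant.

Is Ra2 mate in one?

After Ra2: white king on a1; in check: yes, from the black rook on a2.
King squares — b1: attacked by Nc3; a2: attacked by Rd2; b2: attacked by Ra2.
White has no legal moves → checkmate.

yes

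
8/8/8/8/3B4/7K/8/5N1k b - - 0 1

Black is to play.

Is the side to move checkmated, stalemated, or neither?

Black to move; black king on h1.
In check: no.
King squares — g1: attacked by Bd4; g2: attacked by Kh3; h2: attacked by Nf1.
Legal moves for Black: none.
Not in check and no legal moves → stalemate.

stalemate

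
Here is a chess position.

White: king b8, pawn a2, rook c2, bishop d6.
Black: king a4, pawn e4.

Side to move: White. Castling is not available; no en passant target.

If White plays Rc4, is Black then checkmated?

no

After Rc4: black king on a4; in check: yes, from the white rook on c4.
Black has 2 legal replies: Kb5, Ka5.
In check but a legal move exists → not checkmate.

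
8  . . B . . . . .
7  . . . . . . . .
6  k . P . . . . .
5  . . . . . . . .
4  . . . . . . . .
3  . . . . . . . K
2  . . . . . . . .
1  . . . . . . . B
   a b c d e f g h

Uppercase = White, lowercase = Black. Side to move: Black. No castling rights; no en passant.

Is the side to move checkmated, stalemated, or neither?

neither

Black to move; black king on a6.
In check: yes, from the white bishop on c8.
King squares — a5: available; b5: available; b6: available; a7: available; b7: attacked by Pc6.
Legal moves for Black: Ka7, Kb6, Kb5, Ka5.
Black is in check but has 4 legal moves → neither.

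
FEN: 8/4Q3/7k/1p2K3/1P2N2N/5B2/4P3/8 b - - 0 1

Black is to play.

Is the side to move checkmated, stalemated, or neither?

Black to move; black king on h6.
In check: no.
King squares — g5: attacked by Ne4; h5: attacked by Bf3; g6: attacked by Nh4; g7: attacked by Qe7; h7: attacked by Qe7.
Legal moves for Black: none.
Not in check and no legal moves → stalemate.

stalemate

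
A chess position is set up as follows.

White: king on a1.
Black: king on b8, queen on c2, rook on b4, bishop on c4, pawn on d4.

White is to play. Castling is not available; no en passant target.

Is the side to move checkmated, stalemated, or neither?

stalemate

White to move; white king on a1.
In check: no.
King squares — b1: attacked by Qc2; a2: attacked by Qc2; b2: attacked by Qc2.
Legal moves for White: none.
Not in check and no legal moves → stalemate.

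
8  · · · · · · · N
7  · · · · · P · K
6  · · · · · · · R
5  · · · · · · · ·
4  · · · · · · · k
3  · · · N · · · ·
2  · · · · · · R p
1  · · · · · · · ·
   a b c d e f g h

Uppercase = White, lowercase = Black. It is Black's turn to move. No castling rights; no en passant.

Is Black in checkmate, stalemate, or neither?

checkmate

Black to move; black king on h4.
In check: yes, from the white rook on h6.
King squares — g3: attacked by Rg2; h3: attacked by Rh6; g4: attacked by Rg2; g5: attacked by Rg2; h5: attacked by Rh6.
Legal moves for Black: none.
In check with no legal moves → checkmate.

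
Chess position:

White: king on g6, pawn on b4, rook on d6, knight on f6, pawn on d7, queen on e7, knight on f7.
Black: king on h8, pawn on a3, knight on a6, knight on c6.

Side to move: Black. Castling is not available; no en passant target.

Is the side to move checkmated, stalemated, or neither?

Black to move; black king on h8.
In check: yes, from the white knight on f7.
King squares — g7: attacked by Kg6; h7: attacked by Nf6; g8: attacked by Nf6.
Legal moves for Black: none.
In check with no legal moves → checkmate.

checkmate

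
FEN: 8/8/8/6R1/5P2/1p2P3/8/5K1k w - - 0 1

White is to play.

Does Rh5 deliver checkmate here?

After Rh5: black king on h1; in check: yes, from the white rook on h5.
King squares — g1: attacked by Kf1; g2: attacked by Kf1; h2: attacked by Rh5.
Black has no legal moves → checkmate.

yes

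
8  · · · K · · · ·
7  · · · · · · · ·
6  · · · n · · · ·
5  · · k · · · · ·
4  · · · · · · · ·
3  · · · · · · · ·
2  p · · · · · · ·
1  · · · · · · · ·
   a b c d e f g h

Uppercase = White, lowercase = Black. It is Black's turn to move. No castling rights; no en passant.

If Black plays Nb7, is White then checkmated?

no

After Nb7: white king on d8; in check: yes, from the black knight on b7.
White has 5 legal replies: Ke8, Kc8, Ke7, Kd7, Kc7.
In check but a legal move exists → not checkmate.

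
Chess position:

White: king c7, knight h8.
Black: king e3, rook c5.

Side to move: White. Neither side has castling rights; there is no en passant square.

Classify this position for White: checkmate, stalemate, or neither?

White to move; white king on c7.
In check: yes, from the black rook on c5.
Legal moves for White: Kd8, Kb8, Kd7, Kb7, Kd6, Kb6.
White is in check but has 6 legal moves → neither.

neither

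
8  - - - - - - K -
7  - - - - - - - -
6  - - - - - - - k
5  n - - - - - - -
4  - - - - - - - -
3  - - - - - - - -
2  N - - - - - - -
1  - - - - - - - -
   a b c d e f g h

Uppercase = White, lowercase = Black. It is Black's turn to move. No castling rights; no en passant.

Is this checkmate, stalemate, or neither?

neither

Black to move; black king on h6.
In check: no.
Legal moves for Black: Kg6, Kh5, Kg5, Nb7, Nc6, Nc4, Nb3.
Black has 7 legal moves and is not in check → neither.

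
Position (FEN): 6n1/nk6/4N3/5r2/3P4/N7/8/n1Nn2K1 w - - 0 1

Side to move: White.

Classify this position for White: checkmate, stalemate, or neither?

neither

White to move; white king on g1.
In check: no.
Legal moves for White include: Nf8, Nd8+, Ng7, Nc7, Ng5, Nc5+, Nf4, Nb5, Nc4, Nc2, Nb1, Kh2, Kg2, Kh1, Nd3, Nb3, Ne2, Na2, ... (list truncated; more exist).
White has legal moves and is not in check → neither.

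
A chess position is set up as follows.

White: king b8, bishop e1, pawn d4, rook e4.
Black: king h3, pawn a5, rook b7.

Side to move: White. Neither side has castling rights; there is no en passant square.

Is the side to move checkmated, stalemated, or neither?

White to move; white king on b8.
In check: yes, from the black rook on b7.
King squares — a7: attacked by Rb7; b7: available; c7: attacked by Rb7; a8: available; c8: available.
Legal moves for White: Kc8, Ka8, Kxb7.
White is in check but has 3 legal moves → neither.

neither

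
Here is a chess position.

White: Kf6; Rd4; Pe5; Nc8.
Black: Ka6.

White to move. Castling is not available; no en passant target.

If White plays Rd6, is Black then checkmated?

no

After Rd6: black king on a6; in check: yes, from the white rook on d6.
Black has 3 legal replies: Kb7, Kb5, Ka5.
In check but a legal move exists → not checkmate.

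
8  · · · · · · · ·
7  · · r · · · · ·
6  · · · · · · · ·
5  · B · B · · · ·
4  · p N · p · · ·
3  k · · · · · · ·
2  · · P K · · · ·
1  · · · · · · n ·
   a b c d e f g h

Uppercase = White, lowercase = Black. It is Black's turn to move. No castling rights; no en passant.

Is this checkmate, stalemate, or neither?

neither

Black to move; black king on a3.
In check: yes, from the white knight on c4.
King squares — a2: available; b2: attacked by Nc4; b3: attacked by Pc2; a4: attacked by Bb5; b4: own pawn.
Legal moves for Black: Ka2, Rxc4.
Black is in check but has 2 legal moves → neither.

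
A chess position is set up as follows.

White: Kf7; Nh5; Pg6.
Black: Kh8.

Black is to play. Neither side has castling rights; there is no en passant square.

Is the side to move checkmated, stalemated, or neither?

Black to move; black king on h8.
In check: no.
King squares — g7: attacked by Nh5; h7: attacked by Pg6; g8: attacked by Kf7.
Legal moves for Black: none.
Not in check and no legal moves → stalemate.

stalemate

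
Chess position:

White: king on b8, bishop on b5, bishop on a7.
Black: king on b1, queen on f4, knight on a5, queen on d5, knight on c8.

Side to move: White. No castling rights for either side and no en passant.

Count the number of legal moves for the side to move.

White to move; king on b8.
In check: yes, from the black queen on f4.
Legal moves: Kxc8.
Count: 1.

1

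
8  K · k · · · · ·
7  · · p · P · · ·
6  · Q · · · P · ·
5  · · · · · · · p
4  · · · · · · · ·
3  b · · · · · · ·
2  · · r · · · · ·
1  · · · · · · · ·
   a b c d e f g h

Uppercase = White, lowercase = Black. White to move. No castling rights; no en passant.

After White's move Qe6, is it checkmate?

After Qe6: black king on c8; in check: yes, from the white queen on e6.
King squares — b7: attacked by Ka8; c7: own pawn; d7: attacked by Qe6; b8: attacked by Ka8; d8: attacked by Pe7.
Black has no legal moves → checkmate.

yes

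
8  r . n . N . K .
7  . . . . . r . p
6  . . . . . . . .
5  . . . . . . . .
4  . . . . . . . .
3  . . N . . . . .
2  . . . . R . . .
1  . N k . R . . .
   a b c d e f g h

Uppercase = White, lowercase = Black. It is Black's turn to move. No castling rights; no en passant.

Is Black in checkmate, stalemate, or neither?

Black to move; black king on c1.
In check: yes, from the white rook on e1.
King squares — b1: attacked by Re1; d1: attacked by Re1; b2: attacked by Re2; c2: attacked by Re2; d2: attacked by Nb1.
Legal moves for Black: none.
In check with no legal moves → checkmate.

checkmate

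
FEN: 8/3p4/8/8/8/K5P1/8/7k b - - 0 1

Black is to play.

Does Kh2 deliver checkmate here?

After Kh2: white king on a3; in check: no.
White is not in check, so this cannot be checkmate.

no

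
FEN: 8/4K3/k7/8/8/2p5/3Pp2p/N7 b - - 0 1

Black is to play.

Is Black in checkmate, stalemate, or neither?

Black to move; black king on a6.
In check: no.
Legal moves for Black: Kb7, Ka7, Kb6, Kb5, Ka5, cxd2, c2, h1=Q, h1=R, h1=B, h1=N, e1=Q+, e1=R+, e1=B, e1=N.
Black has 15 legal moves and is not in check → neither.

neither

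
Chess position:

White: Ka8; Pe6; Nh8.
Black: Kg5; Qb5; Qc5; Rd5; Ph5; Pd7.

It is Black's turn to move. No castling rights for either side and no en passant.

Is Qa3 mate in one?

yes

After Qa3: white king on a8; in check: yes, from the black queen on a3.
King squares — a7: attacked by Qa3; b7: attacked by Qb5; b8: attacked by Qb5.
White has no legal moves → checkmate.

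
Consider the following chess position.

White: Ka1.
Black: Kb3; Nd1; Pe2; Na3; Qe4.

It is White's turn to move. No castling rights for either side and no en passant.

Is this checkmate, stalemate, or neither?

White to move; white king on a1.
In check: no.
King squares — b1: attacked by Na3; a2: attacked by Kb3; b2: attacked by Nd1.
Legal moves for White: none.
Not in check and no legal moves → stalemate.

stalemate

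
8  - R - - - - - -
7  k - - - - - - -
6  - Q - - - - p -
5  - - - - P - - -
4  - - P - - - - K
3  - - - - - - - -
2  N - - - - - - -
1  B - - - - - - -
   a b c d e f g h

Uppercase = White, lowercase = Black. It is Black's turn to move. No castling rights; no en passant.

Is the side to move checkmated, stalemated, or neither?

checkmate

Black to move; black king on a7.
In check: yes, from the white queen on b6.
King squares — a6: attacked by Qb6; b6: attacked by Rb8; b7: attacked by Qb6; a8: attacked by Rb8; b8: attacked by Qb6.
Legal moves for Black: none.
In check with no legal moves → checkmate.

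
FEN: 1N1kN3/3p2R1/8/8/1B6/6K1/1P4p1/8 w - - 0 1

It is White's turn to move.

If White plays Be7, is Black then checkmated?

no

After Be7: black king on d8; in check: yes, from the white bishop on e7.
Black has 2 legal replies: Kxe8, Kc8.
In check but a legal move exists → not checkmate.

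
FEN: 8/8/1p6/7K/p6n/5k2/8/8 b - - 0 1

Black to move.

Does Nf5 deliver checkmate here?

no

After Nf5: white king on h5; in check: no.
White is not in check, so this cannot be checkmate.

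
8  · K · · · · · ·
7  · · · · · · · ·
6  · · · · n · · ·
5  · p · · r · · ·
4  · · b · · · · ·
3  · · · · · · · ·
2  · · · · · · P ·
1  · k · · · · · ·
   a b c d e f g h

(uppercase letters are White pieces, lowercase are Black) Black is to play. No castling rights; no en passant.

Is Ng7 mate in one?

no

After Ng7: white king on b8; in check: no.
White is not in check, so this cannot be checkmate.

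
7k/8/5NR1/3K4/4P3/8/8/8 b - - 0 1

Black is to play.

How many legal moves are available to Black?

Black to move; king on h8.
In check: no.
Legal moves: none.
Count: 0.

0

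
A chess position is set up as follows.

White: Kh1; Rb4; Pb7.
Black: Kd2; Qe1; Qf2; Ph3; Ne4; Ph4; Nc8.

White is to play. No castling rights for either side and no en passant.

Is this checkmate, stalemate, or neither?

White to move; white king on h1.
In check: yes, from the black queen on e1.
King squares — g1: attacked by Qe1; g2: attacked by Qf2; h2: attacked by Qf2.
Legal moves for White: none.
In check with no legal moves → checkmate.

checkmate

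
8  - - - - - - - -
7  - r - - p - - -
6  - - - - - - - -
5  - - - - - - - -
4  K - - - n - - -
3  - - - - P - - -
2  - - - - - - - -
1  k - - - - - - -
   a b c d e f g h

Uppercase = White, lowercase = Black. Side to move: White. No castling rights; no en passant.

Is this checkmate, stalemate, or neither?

White to move; white king on a4.
In check: no.
Legal moves for White: Ka5, Ka3.
White has 2 legal moves and is not in check → neither.

neither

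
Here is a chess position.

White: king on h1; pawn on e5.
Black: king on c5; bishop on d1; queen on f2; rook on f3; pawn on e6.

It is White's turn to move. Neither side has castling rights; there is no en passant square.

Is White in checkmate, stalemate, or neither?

White to move; white king on h1.
In check: no.
King squares — g1: attacked by Qf2; g2: attacked by Qf2; h2: attacked by Qf2.
Legal moves for White: none.
Not in check and no legal moves → stalemate.

stalemate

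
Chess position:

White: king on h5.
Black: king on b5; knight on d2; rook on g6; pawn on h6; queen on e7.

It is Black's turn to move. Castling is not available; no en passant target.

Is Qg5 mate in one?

After Qg5: white king on h5; in check: yes, from the black queen on g5.
King squares — g4: attacked by Qg5; h4: attacked by Qg5; g5: attacked by Rg6; g6: attacked by Qg5; h6: attacked by Qg5.
White has no legal moves → checkmate.

yes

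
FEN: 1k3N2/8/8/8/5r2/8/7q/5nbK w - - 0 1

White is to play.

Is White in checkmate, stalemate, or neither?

checkmate

White to move; white king on h1.
In check: yes, from the black queen on h2.
King squares — g1: attacked by Qh2; g2: attacked by Qh2; h2: attacked by Nf1.
Legal moves for White: none.
In check with no legal moves → checkmate.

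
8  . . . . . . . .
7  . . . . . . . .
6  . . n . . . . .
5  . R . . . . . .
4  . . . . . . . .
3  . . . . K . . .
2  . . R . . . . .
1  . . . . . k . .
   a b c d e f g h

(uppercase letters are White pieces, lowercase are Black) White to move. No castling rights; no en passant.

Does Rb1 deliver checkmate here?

After Rb1: black king on f1; in check: yes, from the white rook on b1.
King squares — e1: attacked by Rb1; g1: attacked by Rb1; e2: attacked by Rc2; f2: attacked by Rc2; g2: attacked by Rc2.
Black has no legal moves → checkmate.

yes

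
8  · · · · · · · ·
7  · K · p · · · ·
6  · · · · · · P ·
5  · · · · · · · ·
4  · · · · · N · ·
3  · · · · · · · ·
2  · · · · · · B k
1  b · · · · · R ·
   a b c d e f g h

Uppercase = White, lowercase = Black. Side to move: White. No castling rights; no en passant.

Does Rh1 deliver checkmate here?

After Rh1: black king on h2; in check: yes, from the white rook on h1.
Black has 1 legal reply: Kg3.
In check but a legal move exists → not checkmate.

no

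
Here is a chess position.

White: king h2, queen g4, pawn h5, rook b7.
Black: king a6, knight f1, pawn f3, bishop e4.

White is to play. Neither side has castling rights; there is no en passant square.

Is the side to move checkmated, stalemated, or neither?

neither

White to move; white king on h2.
In check: yes, from the black knight on f1.
Legal moves for White: Kh3, Kh1, Kg1.
White is in check but has 3 legal moves → neither.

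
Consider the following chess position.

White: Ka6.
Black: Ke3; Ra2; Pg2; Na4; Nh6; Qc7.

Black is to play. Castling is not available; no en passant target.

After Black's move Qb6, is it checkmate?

yes

After Qb6: white king on a6; in check: yes, from the black queen on b6.
King squares — a5: attacked by Qb6; b5: attacked by Qb6; b6: attacked by Na4; a7: attacked by Qb6; b7: attacked by Qb6.
White has no legal moves → checkmate.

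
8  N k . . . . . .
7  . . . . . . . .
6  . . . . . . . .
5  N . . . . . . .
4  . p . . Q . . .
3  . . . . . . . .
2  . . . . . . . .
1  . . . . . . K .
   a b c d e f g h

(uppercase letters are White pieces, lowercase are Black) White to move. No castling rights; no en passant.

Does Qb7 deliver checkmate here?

yes

After Qb7: black king on b8; in check: yes, from the white queen on b7.
King squares — a7: attacked by Qb7; b7: attacked by Na5; c7: attacked by Qb7; a8: attacked by Qb7; c8: attacked by Qb7.
Black has no legal moves → checkmate.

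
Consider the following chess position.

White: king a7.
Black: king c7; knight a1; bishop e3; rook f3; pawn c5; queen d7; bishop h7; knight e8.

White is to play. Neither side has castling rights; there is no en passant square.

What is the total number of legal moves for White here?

2

White to move; king on a7.
In check: no.
Legal moves: Ka8, Ka6.
Count: 2.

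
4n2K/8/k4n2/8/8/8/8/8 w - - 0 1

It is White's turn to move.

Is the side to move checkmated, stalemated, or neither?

White to move; white king on h8.
In check: no.
King squares — g7: attacked by Ne8; h7: attacked by Nf6; g8: attacked by Nf6.
Legal moves for White: none.
Not in check and no legal moves → stalemate.

stalemate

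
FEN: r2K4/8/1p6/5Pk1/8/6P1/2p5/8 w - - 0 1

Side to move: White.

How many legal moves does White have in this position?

White to move; king on d8.
In check: yes, from the black rook on a8.
Legal moves: Ke7, Kd7, Kc7.
Count: 3.

3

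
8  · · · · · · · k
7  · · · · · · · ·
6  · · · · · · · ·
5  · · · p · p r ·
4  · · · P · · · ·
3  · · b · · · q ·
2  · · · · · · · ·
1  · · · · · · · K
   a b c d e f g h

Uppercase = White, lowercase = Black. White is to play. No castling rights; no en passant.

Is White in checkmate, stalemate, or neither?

White to move; white king on h1.
In check: no.
King squares — g1: attacked by Qg3; g2: attacked by Qg3; h2: attacked by Qg3.
Legal moves for White: none.
Not in check and no legal moves → stalemate.

stalemate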